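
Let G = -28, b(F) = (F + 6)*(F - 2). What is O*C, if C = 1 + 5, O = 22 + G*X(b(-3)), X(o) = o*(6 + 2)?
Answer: 20292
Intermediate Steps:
b(F) = (-2 + F)*(6 + F) (b(F) = (6 + F)*(-2 + F) = (-2 + F)*(6 + F))
X(o) = 8*o (X(o) = o*8 = 8*o)
O = 3382 (O = 22 - 224*(-12 + (-3)² + 4*(-3)) = 22 - 224*(-12 + 9 - 12) = 22 - 224*(-15) = 22 - 28*(-120) = 22 + 3360 = 3382)
C = 6
O*C = 3382*6 = 20292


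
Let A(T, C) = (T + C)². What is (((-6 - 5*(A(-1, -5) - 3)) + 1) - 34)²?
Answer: 41616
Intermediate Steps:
A(T, C) = (C + T)²
(((-6 - 5*(A(-1, -5) - 3)) + 1) - 34)² = (((-6 - 5*((-5 - 1)² - 3)) + 1) - 34)² = (((-6 - 5*((-6)² - 3)) + 1) - 34)² = (((-6 - 5*(36 - 3)) + 1) - 34)² = (((-6 - 5*33) + 1) - 34)² = (((-6 - 165) + 1) - 34)² = ((-171 + 1) - 34)² = (-170 - 34)² = (-204)² = 41616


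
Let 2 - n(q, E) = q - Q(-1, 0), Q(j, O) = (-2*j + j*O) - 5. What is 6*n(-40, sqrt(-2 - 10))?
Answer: 234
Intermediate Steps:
Q(j, O) = -5 - 2*j + O*j (Q(j, O) = (-2*j + O*j) - 5 = -5 - 2*j + O*j)
n(q, E) = -1 - q (n(q, E) = 2 - (q - (-5 - 2*(-1) + 0*(-1))) = 2 - (q - (-5 + 2 + 0)) = 2 - (q - 1*(-3)) = 2 - (q + 3) = 2 - (3 + q) = 2 + (-3 - q) = -1 - q)
6*n(-40, sqrt(-2 - 10)) = 6*(-1 - 1*(-40)) = 6*(-1 + 40) = 6*39 = 234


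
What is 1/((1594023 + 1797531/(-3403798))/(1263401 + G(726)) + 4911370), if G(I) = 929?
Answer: 4303523925340/21136203726927617623 ≈ 2.0361e-7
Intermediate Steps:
1/((1594023 + 1797531/(-3403798))/(1263401 + G(726)) + 4911370) = 1/((1594023 + 1797531/(-3403798))/(1263401 + 929) + 4911370) = 1/((1594023 + 1797531*(-1/3403798))/1264330 + 4911370) = 1/((1594023 - 1797531/3403798)*(1/1264330) + 4911370) = 1/((5425730501823/3403798)*(1/1264330) + 4911370) = 1/(5425730501823/4303523925340 + 4911370) = 1/(21136203726927617623/4303523925340) = 4303523925340/21136203726927617623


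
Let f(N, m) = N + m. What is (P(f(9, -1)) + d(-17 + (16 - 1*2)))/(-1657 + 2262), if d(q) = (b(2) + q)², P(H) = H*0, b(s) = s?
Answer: 1/605 ≈ 0.0016529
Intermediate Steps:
P(H) = 0
d(q) = (2 + q)²
(P(f(9, -1)) + d(-17 + (16 - 1*2)))/(-1657 + 2262) = (0 + (2 + (-17 + (16 - 1*2)))²)/(-1657 + 2262) = (0 + (2 + (-17 + (16 - 2)))²)/605 = (0 + (2 + (-17 + 14))²)*(1/605) = (0 + (2 - 3)²)*(1/605) = (0 + (-1)²)*(1/605) = (0 + 1)*(1/605) = 1*(1/605) = 1/605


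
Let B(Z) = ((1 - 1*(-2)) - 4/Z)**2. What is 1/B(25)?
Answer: 625/5041 ≈ 0.12398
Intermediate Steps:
B(Z) = (3 - 4/Z)**2 (B(Z) = ((1 + 2) - 4/Z)**2 = (3 - 4/Z)**2)
1/B(25) = 1/((-4 + 3*25)**2/25**2) = 1/((-4 + 75)**2/625) = 1/((1/625)*71**2) = 1/((1/625)*5041) = 1/(5041/625) = 625/5041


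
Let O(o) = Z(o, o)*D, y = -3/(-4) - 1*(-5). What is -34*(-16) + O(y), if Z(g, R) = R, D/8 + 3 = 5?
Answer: 636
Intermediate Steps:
D = 16 (D = -24 + 8*5 = -24 + 40 = 16)
y = 23/4 (y = -3*(-¼) + 5 = ¾ + 5 = 23/4 ≈ 5.7500)
O(o) = 16*o (O(o) = o*16 = 16*o)
-34*(-16) + O(y) = -34*(-16) + 16*(23/4) = 544 + 92 = 636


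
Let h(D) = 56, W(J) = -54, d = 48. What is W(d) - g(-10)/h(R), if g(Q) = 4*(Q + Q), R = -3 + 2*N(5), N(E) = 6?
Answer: -368/7 ≈ -52.571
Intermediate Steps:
R = 9 (R = -3 + 2*6 = -3 + 12 = 9)
g(Q) = 8*Q (g(Q) = 4*(2*Q) = 8*Q)
W(d) - g(-10)/h(R) = -54 - 8*(-10)/56 = -54 - (-80)/56 = -54 - 1*(-10/7) = -54 + 10/7 = -368/7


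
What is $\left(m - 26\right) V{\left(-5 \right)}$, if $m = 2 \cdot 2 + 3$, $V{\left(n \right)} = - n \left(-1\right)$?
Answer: $95$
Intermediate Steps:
$V{\left(n \right)} = n$
$m = 7$ ($m = 4 + 3 = 7$)
$\left(m - 26\right) V{\left(-5 \right)} = \left(7 - 26\right) \left(-5\right) = \left(-19\right) \left(-5\right) = 95$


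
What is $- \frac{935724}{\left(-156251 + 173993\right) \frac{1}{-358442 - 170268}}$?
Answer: $\frac{82454439340}{2957} \approx 2.7884 \cdot 10^{7}$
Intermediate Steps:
$- \frac{935724}{\left(-156251 + 173993\right) \frac{1}{-358442 - 170268}} = - \frac{935724}{17742 \frac{1}{-528710}} = - \frac{935724}{17742 \left(- \frac{1}{528710}\right)} = - \frac{935724}{- \frac{8871}{264355}} = \left(-935724\right) \left(- \frac{264355}{8871}\right) = \frac{82454439340}{2957}$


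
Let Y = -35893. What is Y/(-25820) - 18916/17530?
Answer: 14079317/45262460 ≈ 0.31106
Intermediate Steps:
Y/(-25820) - 18916/17530 = -35893/(-25820) - 18916/17530 = -35893*(-1/25820) - 18916*1/17530 = 35893/25820 - 9458/8765 = 14079317/45262460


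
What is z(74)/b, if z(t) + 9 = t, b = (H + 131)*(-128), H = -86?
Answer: -13/1152 ≈ -0.011285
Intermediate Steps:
b = -5760 (b = (-86 + 131)*(-128) = 45*(-128) = -5760)
z(t) = -9 + t
z(74)/b = (-9 + 74)/(-5760) = 65*(-1/5760) = -13/1152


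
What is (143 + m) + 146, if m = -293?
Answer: -4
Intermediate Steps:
(143 + m) + 146 = (143 - 293) + 146 = -150 + 146 = -4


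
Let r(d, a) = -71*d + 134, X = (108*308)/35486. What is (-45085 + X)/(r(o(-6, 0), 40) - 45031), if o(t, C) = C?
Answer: 72720593/72418861 ≈ 1.0042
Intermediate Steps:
X = 1512/1613 (X = 33264*(1/35486) = 1512/1613 ≈ 0.93738)
r(d, a) = 134 - 71*d
(-45085 + X)/(r(o(-6, 0), 40) - 45031) = (-45085 + 1512/1613)/((134 - 71*0) - 45031) = -72720593/(1613*((134 + 0) - 45031)) = -72720593/(1613*(134 - 45031)) = -72720593/1613/(-44897) = -72720593/1613*(-1/44897) = 72720593/72418861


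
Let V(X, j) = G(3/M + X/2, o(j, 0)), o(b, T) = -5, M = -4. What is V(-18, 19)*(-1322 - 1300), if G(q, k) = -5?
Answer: 13110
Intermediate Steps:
V(X, j) = -5
V(-18, 19)*(-1322 - 1300) = -5*(-1322 - 1300) = -5*(-2622) = 13110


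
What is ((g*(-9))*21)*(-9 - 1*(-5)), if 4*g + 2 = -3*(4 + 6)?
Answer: -6048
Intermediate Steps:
g = -8 (g = -½ + (-3*(4 + 6))/4 = -½ + (-3*10)/4 = -½ + (¼)*(-30) = -½ - 15/2 = -8)
((g*(-9))*21)*(-9 - 1*(-5)) = (-8*(-9)*21)*(-9 - 1*(-5)) = (72*21)*(-9 + 5) = 1512*(-4) = -6048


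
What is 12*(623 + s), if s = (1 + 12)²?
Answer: 9504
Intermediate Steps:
s = 169 (s = 13² = 169)
12*(623 + s) = 12*(623 + 169) = 12*792 = 9504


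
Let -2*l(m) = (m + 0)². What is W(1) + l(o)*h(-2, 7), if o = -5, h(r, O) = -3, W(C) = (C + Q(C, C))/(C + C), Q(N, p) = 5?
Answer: 81/2 ≈ 40.500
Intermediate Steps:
W(C) = (5 + C)/(2*C) (W(C) = (C + 5)/(C + C) = (5 + C)/((2*C)) = (5 + C)*(1/(2*C)) = (5 + C)/(2*C))
l(m) = -m²/2 (l(m) = -(m + 0)²/2 = -m²/2)
W(1) + l(o)*h(-2, 7) = (½)*(5 + 1)/1 - ½*(-5)²*(-3) = (½)*1*6 - ½*25*(-3) = 3 - 25/2*(-3) = 3 + 75/2 = 81/2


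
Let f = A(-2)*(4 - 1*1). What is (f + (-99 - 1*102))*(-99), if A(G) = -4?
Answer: 21087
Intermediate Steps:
f = -12 (f = -4*(4 - 1*1) = -4*(4 - 1) = -4*3 = -12)
(f + (-99 - 1*102))*(-99) = (-12 + (-99 - 1*102))*(-99) = (-12 + (-99 - 102))*(-99) = (-12 - 201)*(-99) = -213*(-99) = 21087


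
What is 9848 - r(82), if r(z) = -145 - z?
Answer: 10075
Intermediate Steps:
9848 - r(82) = 9848 - (-145 - 1*82) = 9848 - (-145 - 82) = 9848 - 1*(-227) = 9848 + 227 = 10075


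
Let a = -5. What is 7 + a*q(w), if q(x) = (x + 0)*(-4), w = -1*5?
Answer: -93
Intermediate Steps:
w = -5
q(x) = -4*x (q(x) = x*(-4) = -4*x)
7 + a*q(w) = 7 - (-20)*(-5) = 7 - 5*20 = 7 - 100 = -93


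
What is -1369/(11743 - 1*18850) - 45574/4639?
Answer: -317543627/32969373 ≈ -9.6315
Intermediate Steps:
-1369/(11743 - 1*18850) - 45574/4639 = -1369/(11743 - 18850) - 45574*1/4639 = -1369/(-7107) - 45574/4639 = -1369*(-1/7107) - 45574/4639 = 1369/7107 - 45574/4639 = -317543627/32969373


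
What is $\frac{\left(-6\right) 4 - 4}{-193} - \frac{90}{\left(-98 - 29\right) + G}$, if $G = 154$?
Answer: $- \frac{1846}{579} \approx -3.1883$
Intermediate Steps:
$\frac{\left(-6\right) 4 - 4}{-193} - \frac{90}{\left(-98 - 29\right) + G} = \frac{\left(-6\right) 4 - 4}{-193} - \frac{90}{\left(-98 - 29\right) + 154} = \left(-24 - 4\right) \left(- \frac{1}{193}\right) - \frac{90}{-127 + 154} = \left(-28\right) \left(- \frac{1}{193}\right) - \frac{90}{27} = \frac{28}{193} - \frac{10}{3} = - \frac{1846}{579}$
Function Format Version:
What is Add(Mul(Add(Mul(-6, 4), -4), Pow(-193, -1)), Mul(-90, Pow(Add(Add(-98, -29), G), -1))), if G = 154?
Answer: Rational(-1846, 579) ≈ -3.1883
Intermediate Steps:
Add(Mul(Add(Mul(-6, 4), -4), Pow(-193, -1)), Mul(-90, Pow(Add(Add(-98, -29), G), -1))) = Add(Mul(Add(Mul(-6, 4), -4), Pow(-193, -1)), Mul(-90, Pow(Add(Add(-98, -29), 154), -1))) = Add(Mul(Add(-24, -4), Rational(-1, 193)), Mul(-90, Pow(Add(-127, 154), -1))) = Add(Mul(-28, Rational(-1, 193)), Mul(-90, Pow(27, -1))) = Add(Rational(28, 193), Mul(-90, Rational(1, 27))) = Add(Rational(28, 193), Rational(-10, 3)) = Rational(-1846, 579)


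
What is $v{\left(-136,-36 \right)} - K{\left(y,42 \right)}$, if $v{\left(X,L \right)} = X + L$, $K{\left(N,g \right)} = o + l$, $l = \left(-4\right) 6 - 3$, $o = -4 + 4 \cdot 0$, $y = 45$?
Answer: $-141$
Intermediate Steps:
$o = -4$ ($o = -4 + 0 = -4$)
$l = -27$ ($l = -24 - 3 = -27$)
$K{\left(N,g \right)} = -31$ ($K{\left(N,g \right)} = -4 - 27 = -31$)
$v{\left(X,L \right)} = L + X$
$v{\left(-136,-36 \right)} - K{\left(y,42 \right)} = \left(-36 - 136\right) - -31 = -172 + 31 = -141$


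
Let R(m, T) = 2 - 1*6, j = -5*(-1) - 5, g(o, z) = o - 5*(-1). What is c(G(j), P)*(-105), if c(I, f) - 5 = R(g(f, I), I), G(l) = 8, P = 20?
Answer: -105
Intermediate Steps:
g(o, z) = 5 + o (g(o, z) = o + 5 = 5 + o)
j = 0 (j = 5 - 5 = 0)
R(m, T) = -4 (R(m, T) = 2 - 6 = -4)
c(I, f) = 1 (c(I, f) = 5 - 4 = 1)
c(G(j), P)*(-105) = 1*(-105) = -105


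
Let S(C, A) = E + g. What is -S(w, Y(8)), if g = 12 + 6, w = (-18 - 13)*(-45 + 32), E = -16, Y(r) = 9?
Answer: -2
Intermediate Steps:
w = 403 (w = -31*(-13) = 403)
g = 18
S(C, A) = 2 (S(C, A) = -16 + 18 = 2)
-S(w, Y(8)) = -1*2 = -2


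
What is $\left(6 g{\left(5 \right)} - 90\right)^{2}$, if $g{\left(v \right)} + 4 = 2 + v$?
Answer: $5184$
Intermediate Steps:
$g{\left(v \right)} = -2 + v$ ($g{\left(v \right)} = -4 + \left(2 + v\right) = -2 + v$)
$\left(6 g{\left(5 \right)} - 90\right)^{2} = \left(6 \left(-2 + 5\right) - 90\right)^{2} = \left(6 \cdot 3 - 90\right)^{2} = \left(18 - 90\right)^{2} = \left(-72\right)^{2} = 5184$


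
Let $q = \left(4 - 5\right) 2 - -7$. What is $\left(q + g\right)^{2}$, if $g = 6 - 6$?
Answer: $25$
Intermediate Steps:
$q = 5$ ($q = \left(-1\right) 2 + 7 = -2 + 7 = 5$)
$g = 0$
$\left(q + g\right)^{2} = \left(5 + 0\right)^{2} = 5^{2} = 25$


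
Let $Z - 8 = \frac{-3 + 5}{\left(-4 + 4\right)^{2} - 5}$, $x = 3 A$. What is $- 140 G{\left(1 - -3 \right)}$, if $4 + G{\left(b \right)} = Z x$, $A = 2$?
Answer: $-5824$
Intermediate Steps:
$x = 6$ ($x = 3 \cdot 2 = 6$)
$Z = \frac{38}{5}$ ($Z = 8 + \frac{-3 + 5}{\left(-4 + 4\right)^{2} - 5} = 8 + \frac{2}{0^{2} - 5} = 8 + \frac{2}{0 - 5} = 8 + \frac{2}{-5} = 8 + 2 \left(- \frac{1}{5}\right) = 8 - \frac{2}{5} = \frac{38}{5} \approx 7.6$)
$G{\left(b \right)} = \frac{208}{5}$ ($G{\left(b \right)} = -4 + \frac{38}{5} \cdot 6 = -4 + \frac{228}{5} = \frac{208}{5}$)
$- 140 G{\left(1 - -3 \right)} = \left(-140\right) \frac{208}{5} = -5824$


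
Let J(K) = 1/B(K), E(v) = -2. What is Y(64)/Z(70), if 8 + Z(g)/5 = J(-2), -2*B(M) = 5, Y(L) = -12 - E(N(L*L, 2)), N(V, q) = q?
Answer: 5/21 ≈ 0.23810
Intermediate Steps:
Y(L) = -10 (Y(L) = -12 - 1*(-2) = -12 + 2 = -10)
B(M) = -5/2 (B(M) = -½*5 = -5/2)
J(K) = -⅖ (J(K) = 1/(-5/2) = -⅖)
Z(g) = -42 (Z(g) = -40 + 5*(-⅖) = -40 - 2 = -42)
Y(64)/Z(70) = -10/(-42) = -10*(-1/42) = 5/21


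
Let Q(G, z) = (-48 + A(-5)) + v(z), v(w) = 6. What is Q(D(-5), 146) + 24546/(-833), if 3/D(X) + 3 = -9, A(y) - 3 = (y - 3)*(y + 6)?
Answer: -63697/833 ≈ -76.467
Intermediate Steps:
A(y) = 3 + (-3 + y)*(6 + y) (A(y) = 3 + (y - 3)*(y + 6) = 3 + (-3 + y)*(6 + y))
D(X) = -1/4 (D(X) = 3/(-3 - 9) = 3/(-12) = 3*(-1/12) = -1/4)
Q(G, z) = -47 (Q(G, z) = (-48 + (-15 + (-5)**2 + 3*(-5))) + 6 = (-48 + (-15 + 25 - 15)) + 6 = (-48 - 5) + 6 = -53 + 6 = -47)
Q(D(-5), 146) + 24546/(-833) = -47 + 24546/(-833) = -47 + 24546*(-1/833) = -47 - 24546/833 = -63697/833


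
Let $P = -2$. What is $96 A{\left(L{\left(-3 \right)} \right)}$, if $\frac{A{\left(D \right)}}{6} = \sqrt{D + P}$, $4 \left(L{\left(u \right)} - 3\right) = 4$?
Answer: $576 \sqrt{2} \approx 814.59$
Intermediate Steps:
$L{\left(u \right)} = 4$ ($L{\left(u \right)} = 3 + \frac{1}{4} \cdot 4 = 3 + 1 = 4$)
$A{\left(D \right)} = 6 \sqrt{-2 + D}$ ($A{\left(D \right)} = 6 \sqrt{D - 2} = 6 \sqrt{-2 + D}$)
$96 A{\left(L{\left(-3 \right)} \right)} = 96 \cdot 6 \sqrt{-2 + 4} = 96 \cdot 6 \sqrt{2} = 576 \sqrt{2}$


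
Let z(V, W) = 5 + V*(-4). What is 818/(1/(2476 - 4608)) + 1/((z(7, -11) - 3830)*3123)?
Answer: -20985121945945/12032919 ≈ -1.7440e+6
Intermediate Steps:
z(V, W) = 5 - 4*V
818/(1/(2476 - 4608)) + 1/((z(7, -11) - 3830)*3123) = 818/(1/(2476 - 4608)) + 1/(((5 - 4*7) - 3830)*3123) = 818/(1/(-2132)) + (1/3123)/((5 - 28) - 3830) = 818/(-1/2132) + (1/3123)/(-23 - 3830) = 818*(-2132) + (1/3123)/(-3853) = -1743976 - 1/3853*1/3123 = -1743976 - 1/12032919 = -20985121945945/12032919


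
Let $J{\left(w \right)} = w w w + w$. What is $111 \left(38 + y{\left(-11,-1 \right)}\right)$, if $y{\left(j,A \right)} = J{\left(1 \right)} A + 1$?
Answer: $4107$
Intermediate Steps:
$J{\left(w \right)} = w + w^{3}$ ($J{\left(w \right)} = w^{2} w + w = w^{3} + w = w + w^{3}$)
$y{\left(j,A \right)} = 1 + 2 A$ ($y{\left(j,A \right)} = \left(1 + 1^{3}\right) A + 1 = \left(1 + 1\right) A + 1 = 2 A + 1 = 1 + 2 A$)
$111 \left(38 + y{\left(-11,-1 \right)}\right) = 111 \left(38 + \left(1 + 2 \left(-1\right)\right)\right) = 111 \left(38 + \left(1 - 2\right)\right) = 111 \left(38 - 1\right) = 111 \cdot 37 = 4107$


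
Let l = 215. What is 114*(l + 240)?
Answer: 51870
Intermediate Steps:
114*(l + 240) = 114*(215 + 240) = 114*455 = 51870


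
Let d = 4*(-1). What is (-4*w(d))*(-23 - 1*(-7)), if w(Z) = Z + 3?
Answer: -64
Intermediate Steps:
d = -4
w(Z) = 3 + Z
(-4*w(d))*(-23 - 1*(-7)) = (-4*(3 - 4))*(-23 - 1*(-7)) = (-4*(-1))*(-23 + 7) = 4*(-16) = -64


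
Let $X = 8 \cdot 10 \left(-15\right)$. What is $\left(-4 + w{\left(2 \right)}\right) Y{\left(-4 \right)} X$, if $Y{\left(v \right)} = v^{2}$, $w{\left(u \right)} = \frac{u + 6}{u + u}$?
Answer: $38400$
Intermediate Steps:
$w{\left(u \right)} = \frac{6 + u}{2 u}$
$X = -1200$ ($X = 80 \left(-15\right) = -1200$)
$\left(-4 + w{\left(2 \right)}\right) Y{\left(-4 \right)} X = \left(-4 + \frac{6 + 2}{2 \cdot 2}\right) \left(-4\right)^{2} \left(-1200\right) = \left(-4 + \frac{1}{2} \cdot \frac{1}{2} \cdot 8\right) 16 \left(-1200\right) = \left(-4 + 2\right) 16 \left(-1200\right) = \left(-2\right) 16 \left(-1200\right) = \left(-32\right) \left(-1200\right) = 38400$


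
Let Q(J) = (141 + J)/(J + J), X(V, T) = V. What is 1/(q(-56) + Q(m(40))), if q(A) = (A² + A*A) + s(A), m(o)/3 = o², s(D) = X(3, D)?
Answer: 3200/20081647 ≈ 0.00015935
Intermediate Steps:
s(D) = 3
m(o) = 3*o²
q(A) = 3 + 2*A² (q(A) = (A² + A*A) + 3 = (A² + A²) + 3 = 2*A² + 3 = 3 + 2*A²)
Q(J) = (141 + J)/(2*J) (Q(J) = (141 + J)/((2*J)) = (141 + J)*(1/(2*J)) = (141 + J)/(2*J))
1/(q(-56) + Q(m(40))) = 1/((3 + 2*(-56)²) + (141 + 3*40²)/(2*((3*40²)))) = 1/((3 + 2*3136) + (141 + 3*1600)/(2*((3*1600)))) = 1/((3 + 6272) + (½)*(141 + 4800)/4800) = 1/(6275 + (½)*(1/4800)*4941) = 1/(6275 + 1647/3200) = 1/(20081647/3200) = 3200/20081647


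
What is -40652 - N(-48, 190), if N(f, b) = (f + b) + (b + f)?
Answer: -40936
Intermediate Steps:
N(f, b) = 2*b + 2*f (N(f, b) = (b + f) + (b + f) = 2*b + 2*f)
-40652 - N(-48, 190) = -40652 - (2*190 + 2*(-48)) = -40652 - (380 - 96) = -40652 - 1*284 = -40652 - 284 = -40936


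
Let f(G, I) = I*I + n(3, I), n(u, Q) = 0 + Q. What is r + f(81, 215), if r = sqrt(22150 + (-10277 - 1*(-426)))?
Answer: 46440 + 7*sqrt(251) ≈ 46551.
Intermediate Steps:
n(u, Q) = Q
f(G, I) = I + I**2 (f(G, I) = I*I + I = I**2 + I = I + I**2)
r = 7*sqrt(251) (r = sqrt(22150 + (-10277 + 426)) = sqrt(22150 - 9851) = sqrt(12299) = 7*sqrt(251) ≈ 110.90)
r + f(81, 215) = 7*sqrt(251) + 215*(1 + 215) = 7*sqrt(251) + 215*216 = 7*sqrt(251) + 46440 = 46440 + 7*sqrt(251)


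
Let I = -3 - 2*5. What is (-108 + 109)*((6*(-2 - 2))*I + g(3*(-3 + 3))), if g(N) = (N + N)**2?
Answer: 312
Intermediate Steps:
g(N) = 4*N**2 (g(N) = (2*N)**2 = 4*N**2)
I = -13 (I = -3 - 10 = -13)
(-108 + 109)*((6*(-2 - 2))*I + g(3*(-3 + 3))) = (-108 + 109)*((6*(-2 - 2))*(-13) + 4*(3*(-3 + 3))**2) = 1*((6*(-4))*(-13) + 4*(3*0)**2) = 1*(-24*(-13) + 4*0**2) = 1*(312 + 4*0) = 1*(312 + 0) = 1*312 = 312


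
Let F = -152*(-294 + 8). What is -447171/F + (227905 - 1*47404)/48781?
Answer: -13966709079/2120607632 ≈ -6.5862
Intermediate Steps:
F = 43472 (F = -152*(-286) = 43472)
-447171/F + (227905 - 1*47404)/48781 = -447171/43472 + (227905 - 1*47404)/48781 = -447171*1/43472 + (227905 - 47404)*(1/48781) = -447171/43472 + 180501*(1/48781) = -447171/43472 + 180501/48781 = -13966709079/2120607632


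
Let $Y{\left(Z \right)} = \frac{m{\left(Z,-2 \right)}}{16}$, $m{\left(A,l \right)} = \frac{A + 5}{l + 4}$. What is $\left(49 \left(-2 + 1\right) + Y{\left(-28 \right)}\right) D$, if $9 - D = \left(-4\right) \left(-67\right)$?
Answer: $\frac{412069}{32} \approx 12877.0$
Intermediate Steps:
$m{\left(A,l \right)} = \frac{5 + A}{4 + l}$
$Y{\left(Z \right)} = \frac{5}{32} + \frac{Z}{32}$ ($Y{\left(Z \right)} = \frac{\frac{1}{4 - 2} \left(5 + Z\right)}{16} = \frac{5 + Z}{2} \cdot \frac{1}{16} = \left(\frac{5}{2} + \frac{Z}{2}\right) \frac{1}{16} = \frac{5}{32} + \frac{Z}{32}$)
$D = -259$ ($D = 9 - \left(-4\right) \left(-67\right) = 9 - 268 = -259$)
$\left(49 \left(-2 + 1\right) + Y{\left(-28 \right)}\right) D = \left(49 \left(-2 + 1\right) + \left(\frac{5}{32} + \frac{1}{32} \left(-28\right)\right)\right) \left(-259\right) = \left(49 \left(-1\right) + \left(\frac{5}{32} - \frac{7}{8}\right)\right) \left(-259\right) = \left(-49 - \frac{23}{32}\right) \left(-259\right) = \left(- \frac{1591}{32}\right) \left(-259\right) = \frac{412069}{32}$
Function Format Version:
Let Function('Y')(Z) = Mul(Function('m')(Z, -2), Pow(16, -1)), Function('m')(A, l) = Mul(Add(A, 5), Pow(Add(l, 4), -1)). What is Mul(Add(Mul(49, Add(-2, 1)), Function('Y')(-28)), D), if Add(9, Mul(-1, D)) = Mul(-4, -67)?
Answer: Rational(412069, 32) ≈ 12877.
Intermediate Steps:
Function('m')(A, l) = Mul(Pow(Add(4, l), -1), Add(5, A)) (Function('m')(A, l) = Mul(Add(5, A), Pow(Add(4, l), -1)) = Mul(Pow(Add(4, l), -1), Add(5, A)))
Function('Y')(Z) = Add(Rational(5, 32), Mul(Rational(1, 32), Z)) (Function('Y')(Z) = Mul(Mul(Pow(Add(4, -2), -1), Add(5, Z)), Pow(16, -1)) = Mul(Mul(Pow(2, -1), Add(5, Z)), Rational(1, 16)) = Mul(Mul(Rational(1, 2), Add(5, Z)), Rational(1, 16)) = Mul(Add(Rational(5, 2), Mul(Rational(1, 2), Z)), Rational(1, 16)) = Add(Rational(5, 32), Mul(Rational(1, 32), Z)))
D = -259 (D = Add(9, Mul(-1, Mul(-4, -67))) = Add(9, Mul(-1, 268)) = Add(9, -268) = -259)
Mul(Add(Mul(49, Add(-2, 1)), Function('Y')(-28)), D) = Mul(Add(Mul(49, Add(-2, 1)), Add(Rational(5, 32), Mul(Rational(1, 32), -28))), -259) = Mul(Add(Mul(49, -1), Add(Rational(5, 32), Rational(-7, 8))), -259) = Mul(Add(-49, Rational(-23, 32)), -259) = Mul(Rational(-1591, 32), -259) = Rational(412069, 32)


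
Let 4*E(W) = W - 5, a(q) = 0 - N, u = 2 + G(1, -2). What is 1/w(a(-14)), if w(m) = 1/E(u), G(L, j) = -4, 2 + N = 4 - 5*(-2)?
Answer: -7/4 ≈ -1.7500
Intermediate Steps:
N = 12 (N = -2 + (4 - 5*(-2)) = -2 + (4 + 10) = -2 + 14 = 12)
u = -2 (u = 2 - 4 = -2)
a(q) = -12 (a(q) = 0 - 1*12 = 0 - 12 = -12)
E(W) = -5/4 + W/4 (E(W) = (W - 5)/4 = (-5 + W)/4 = -5/4 + W/4)
w(m) = -4/7 (w(m) = 1/(-5/4 + (¼)*(-2)) = 1/(-5/4 - ½) = 1/(-7/4) = -4/7)
1/w(a(-14)) = 1/(-4/7) = -7/4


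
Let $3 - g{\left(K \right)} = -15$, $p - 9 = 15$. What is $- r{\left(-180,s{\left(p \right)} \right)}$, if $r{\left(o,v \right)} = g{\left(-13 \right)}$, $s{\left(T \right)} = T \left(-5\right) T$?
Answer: $-18$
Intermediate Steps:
$p = 24$ ($p = 9 + 15 = 24$)
$s{\left(T \right)} = - 5 T^{2}$ ($s{\left(T \right)} = - 5 T T = - 5 T^{2}$)
$g{\left(K \right)} = 18$ ($g{\left(K \right)} = 3 - -15 = 3 + 15 = 18$)
$r{\left(o,v \right)} = 18$
$- r{\left(-180,s{\left(p \right)} \right)} = \left(-1\right) 18 = -18$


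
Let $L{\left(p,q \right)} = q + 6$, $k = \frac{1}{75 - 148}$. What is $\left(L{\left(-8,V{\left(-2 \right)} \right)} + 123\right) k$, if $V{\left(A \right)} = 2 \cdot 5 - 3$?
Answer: $- \frac{136}{73} \approx -1.863$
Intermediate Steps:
$k = - \frac{1}{73}$ ($k = \frac{1}{-73} = - \frac{1}{73} \approx -0.013699$)
$V{\left(A \right)} = 7$ ($V{\left(A \right)} = 10 - 3 = 7$)
$L{\left(p,q \right)} = 6 + q$
$\left(L{\left(-8,V{\left(-2 \right)} \right)} + 123\right) k = \left(\left(6 + 7\right) + 123\right) \left(- \frac{1}{73}\right) = \left(13 + 123\right) \left(- \frac{1}{73}\right) = 136 \left(- \frac{1}{73}\right) = - \frac{136}{73}$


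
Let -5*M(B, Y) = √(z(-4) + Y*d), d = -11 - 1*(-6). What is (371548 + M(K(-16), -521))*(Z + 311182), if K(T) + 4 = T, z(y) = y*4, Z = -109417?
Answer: 74965382220 - 40353*√2589 ≈ 7.4963e+10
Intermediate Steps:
d = -5 (d = -11 + 6 = -5)
z(y) = 4*y
K(T) = -4 + T
M(B, Y) = -√(-16 - 5*Y)/5 (M(B, Y) = -√(4*(-4) + Y*(-5))/5 = -√(-16 - 5*Y)/5)
(371548 + M(K(-16), -521))*(Z + 311182) = (371548 - √(-16 - 5*(-521))/5)*(-109417 + 311182) = (371548 - √(-16 + 2605)/5)*201765 = (371548 - √2589/5)*201765 = 74965382220 - 40353*√2589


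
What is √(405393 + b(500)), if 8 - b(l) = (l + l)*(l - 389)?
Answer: √294401 ≈ 542.59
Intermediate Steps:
b(l) = 8 - 2*l*(-389 + l) (b(l) = 8 - (l + l)*(l - 389) = 8 - 2*l*(-389 + l))
√(405393 + b(500)) = √(405393 + (8 - 2*500² + 778*500)) = √(405393 + (8 - 2*250000 + 389000)) = √(405393 + (8 - 500000 + 389000)) = √(405393 - 110992) = √294401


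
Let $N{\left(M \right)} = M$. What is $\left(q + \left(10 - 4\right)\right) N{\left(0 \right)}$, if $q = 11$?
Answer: $0$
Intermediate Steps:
$\left(q + \left(10 - 4\right)\right) N{\left(0 \right)} = \left(11 + \left(10 - 4\right)\right) 0 = \left(11 + 6\right) 0 = 17 \cdot 0 = 0$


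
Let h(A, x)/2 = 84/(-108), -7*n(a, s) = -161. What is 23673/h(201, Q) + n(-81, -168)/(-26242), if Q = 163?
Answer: -1397760529/91847 ≈ -15218.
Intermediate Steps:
n(a, s) = 23 (n(a, s) = -1/7*(-161) = 23)
h(A, x) = -14/9 (h(A, x) = 2*(84/(-108)) = 2*(84*(-1/108)) = 2*(-7/9) = -14/9)
23673/h(201, Q) + n(-81, -168)/(-26242) = 23673/(-14/9) + 23/(-26242) = 23673*(-9/14) + 23*(-1/26242) = -213057/14 - 23/26242 = -1397760529/91847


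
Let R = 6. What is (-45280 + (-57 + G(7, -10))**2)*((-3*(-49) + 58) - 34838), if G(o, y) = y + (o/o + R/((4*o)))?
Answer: 277986588487/196 ≈ 1.4183e+9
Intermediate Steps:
G(o, y) = 1 + y + 3/(2*o) (G(o, y) = y + (o/o + 6/((4*o))) = y + (1 + 6*(1/(4*o))) = y + (1 + 3/(2*o)) = 1 + y + 3/(2*o))
(-45280 + (-57 + G(7, -10))**2)*((-3*(-49) + 58) - 34838) = (-45280 + (-57 + (1 - 10 + (3/2)/7))**2)*((-3*(-49) + 58) - 34838) = (-45280 + (-57 + (1 - 10 + (3/2)*(1/7)))**2)*((147 + 58) - 34838) = (-45280 + (-57 + (1 - 10 + 3/14))**2)*(205 - 34838) = (-45280 + (-57 - 123/14)**2)*(-34633) = (-45280 + (-921/14)**2)*(-34633) = (-45280 + 848241/196)*(-34633) = -8026639/196*(-34633) = 277986588487/196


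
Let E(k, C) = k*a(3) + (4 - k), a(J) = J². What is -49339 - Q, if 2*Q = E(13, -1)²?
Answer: -55171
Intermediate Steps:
E(k, C) = 4 + 8*k (E(k, C) = k*3² + (4 - k) = k*9 + (4 - k) = 9*k + (4 - k) = 4 + 8*k)
Q = 5832 (Q = (4 + 8*13)²/2 = (4 + 104)²/2 = (½)*108² = (½)*11664 = 5832)
-49339 - Q = -49339 - 1*5832 = -49339 - 5832 = -55171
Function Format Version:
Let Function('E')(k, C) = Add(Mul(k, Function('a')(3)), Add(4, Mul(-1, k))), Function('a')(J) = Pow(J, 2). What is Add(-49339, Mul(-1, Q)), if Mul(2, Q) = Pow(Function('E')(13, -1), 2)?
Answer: -55171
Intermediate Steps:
Function('E')(k, C) = Add(4, Mul(8, k)) (Function('E')(k, C) = Add(Mul(k, Pow(3, 2)), Add(4, Mul(-1, k))) = Add(Mul(k, 9), Add(4, Mul(-1, k))) = Add(Mul(9, k), Add(4, Mul(-1, k))) = Add(4, Mul(8, k)))
Q = 5832 (Q = Mul(Rational(1, 2), Pow(Add(4, Mul(8, 13)), 2)) = Mul(Rational(1, 2), Pow(Add(4, 104), 2)) = Mul(Rational(1, 2), Pow(108, 2)) = Mul(Rational(1, 2), 11664) = 5832)
Add(-49339, Mul(-1, Q)) = Add(-49339, Mul(-1, 5832)) = Add(-49339, -5832) = -55171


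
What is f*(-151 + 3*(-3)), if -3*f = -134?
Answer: -21440/3 ≈ -7146.7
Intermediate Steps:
f = 134/3 (f = -1/3*(-134) = 134/3 ≈ 44.667)
f*(-151 + 3*(-3)) = 134*(-151 + 3*(-3))/3 = 134*(-151 - 9)/3 = (134/3)*(-160) = -21440/3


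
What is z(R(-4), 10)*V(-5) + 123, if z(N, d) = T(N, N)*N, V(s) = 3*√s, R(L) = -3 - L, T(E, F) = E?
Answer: 123 + 3*I*√5 ≈ 123.0 + 6.7082*I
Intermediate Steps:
z(N, d) = N² (z(N, d) = N*N = N²)
z(R(-4), 10)*V(-5) + 123 = (-3 - 1*(-4))²*(3*√(-5)) + 123 = (-3 + 4)²*(3*(I*√5)) + 123 = 1²*(3*I*√5) + 123 = 1*(3*I*√5) + 123 = 3*I*√5 + 123 = 123 + 3*I*√5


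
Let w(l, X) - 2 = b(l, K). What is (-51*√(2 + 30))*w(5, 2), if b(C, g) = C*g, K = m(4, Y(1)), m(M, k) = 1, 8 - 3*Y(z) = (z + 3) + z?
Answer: -1428*√2 ≈ -2019.5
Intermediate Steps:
Y(z) = 5/3 - 2*z/3 (Y(z) = 8/3 - ((z + 3) + z)/3 = 8/3 - ((3 + z) + z)/3 = 8/3 - (3 + 2*z)/3 = 8/3 + (-1 - 2*z/3) = 5/3 - 2*z/3)
K = 1
w(l, X) = 2 + l (w(l, X) = 2 + l*1 = 2 + l)
(-51*√(2 + 30))*w(5, 2) = (-51*√(2 + 30))*(2 + 5) = -204*√2*7 = -1428*√2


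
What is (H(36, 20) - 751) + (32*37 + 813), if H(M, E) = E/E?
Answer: 1247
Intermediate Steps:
H(M, E) = 1
(H(36, 20) - 751) + (32*37 + 813) = (1 - 751) + (32*37 + 813) = -750 + (1184 + 813) = -750 + 1997 = 1247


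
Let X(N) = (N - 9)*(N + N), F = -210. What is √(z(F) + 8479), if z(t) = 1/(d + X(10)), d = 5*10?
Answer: √41547170/70 ≈ 92.082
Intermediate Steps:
X(N) = 2*N*(-9 + N) (X(N) = (-9 + N)*(2*N) = 2*N*(-9 + N))
d = 50
z(t) = 1/70 (z(t) = 1/(50 + 2*10*(-9 + 10)) = 1/(50 + 2*10*1) = 1/(50 + 20) = 1/70)
√(z(F) + 8479) = √(1/70 + 8479) = √(593531/70) = √41547170/70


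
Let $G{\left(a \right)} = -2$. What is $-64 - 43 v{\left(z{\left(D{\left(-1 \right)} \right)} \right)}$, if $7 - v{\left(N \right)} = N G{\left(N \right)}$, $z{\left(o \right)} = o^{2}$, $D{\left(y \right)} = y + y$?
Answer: $-709$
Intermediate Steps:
$D{\left(y \right)} = 2 y$
$v{\left(N \right)} = 7 + 2 N$ ($v{\left(N \right)} = 7 - N \left(-2\right) = 7 - - 2 N = 7 + 2 N$)
$-64 - 43 v{\left(z{\left(D{\left(-1 \right)} \right)} \right)} = -64 - 43 \left(7 + 2 \left(2 \left(-1\right)\right)^{2}\right) = -64 - 43 \left(7 + 2 \left(-2\right)^{2}\right) = -64 - 43 \left(7 + 2 \cdot 4\right) = -64 - 43 \left(7 + 8\right) = -64 - 645 = -709$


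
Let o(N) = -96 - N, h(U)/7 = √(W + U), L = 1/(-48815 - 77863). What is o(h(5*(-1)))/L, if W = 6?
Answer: 13047834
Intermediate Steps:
L = -1/126678 (L = 1/(-126678) = -1/126678 ≈ -7.8940e-6)
h(U) = 7*√(6 + U)
o(h(5*(-1)))/L = (-96 - 7*√(6 + 5*(-1)))/(-1/126678) = (-96 - 7*√(6 - 5))*(-126678) = (-96 - 7*√1)*(-126678) = (-96 - 7)*(-126678) = -103*(-126678) = 13047834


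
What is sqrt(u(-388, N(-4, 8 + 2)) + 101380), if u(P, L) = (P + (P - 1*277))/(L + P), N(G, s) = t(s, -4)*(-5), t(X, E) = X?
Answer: sqrt(2161067326)/146 ≈ 318.41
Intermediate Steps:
N(G, s) = -5*s (N(G, s) = s*(-5) = -5*s)
u(P, L) = (-277 + 2*P)/(L + P) (u(P, L) = (P + (P - 277))/(L + P) = (P + (-277 + P))/(L + P) = (-277 + 2*P)/(L + P))
sqrt(u(-388, N(-4, 8 + 2)) + 101380) = sqrt((-277 + 2*(-388))/(-5*(8 + 2) - 388) + 101380) = sqrt((-277 - 776)/(-5*10 - 388) + 101380) = sqrt(-1053/(-50 - 388) + 101380) = sqrt(-1053/(-438) + 101380) = sqrt(-1/438*(-1053) + 101380) = sqrt(351/146 + 101380) = sqrt(14801831/146) = sqrt(2161067326)/146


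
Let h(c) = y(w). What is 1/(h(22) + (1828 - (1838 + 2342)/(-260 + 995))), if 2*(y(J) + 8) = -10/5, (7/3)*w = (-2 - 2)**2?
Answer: 147/266557 ≈ 0.00055148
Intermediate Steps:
w = 48/7 (w = 3*(-2 - 2)**2/7 = (3/7)*(-4)**2 = (3/7)*16 = 48/7 ≈ 6.8571)
y(J) = -9 (y(J) = -8 + (-10/5)/2 = -8 + (-10*1/5)/2 = -8 + (1/2)*(-2) = -8 - 1 = -9)
h(c) = -9
1/(h(22) + (1828 - (1838 + 2342)/(-260 + 995))) = 1/(-9 + (1828 - (1838 + 2342)/(-260 + 995))) = 1/(-9 + (1828 - 4180/735)) = 1/(-9 + (1828 - 1*836/147)) = 1/(-9 + (1828 - 836/147)) = 1/(-9 + 267880/147) = 1/(266557/147) = 147/266557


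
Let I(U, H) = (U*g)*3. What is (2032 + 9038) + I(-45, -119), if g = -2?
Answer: 11340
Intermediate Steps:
I(U, H) = -6*U (I(U, H) = (U*(-2))*3 = -2*U*3 = -6*U)
(2032 + 9038) + I(-45, -119) = (2032 + 9038) - 6*(-45) = 11070 + 270 = 11340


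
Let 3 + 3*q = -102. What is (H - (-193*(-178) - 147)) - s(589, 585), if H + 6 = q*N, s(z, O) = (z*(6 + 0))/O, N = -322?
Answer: -4475063/195 ≈ -22949.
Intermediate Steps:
q = -35 (q = -1 + (1/3)*(-102) = -1 - 34 = -35)
s(z, O) = 6*z/O (s(z, O) = (z*6)/O = (6*z)/O = 6*z/O)
H = 11264 (H = -6 - 35*(-322) = -6 + 11270 = 11264)
(H - (-193*(-178) - 147)) - s(589, 585) = (11264 - (-193*(-178) - 147)) - 6*589/585 = (11264 - (34354 - 147)) - 6*589/585 = (11264 - 1*34207) - 1*1178/195 = (11264 - 34207) - 1178/195 = -22943 - 1178/195 = -4475063/195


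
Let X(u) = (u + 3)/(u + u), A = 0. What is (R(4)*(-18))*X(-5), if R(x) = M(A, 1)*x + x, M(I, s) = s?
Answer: -144/5 ≈ -28.800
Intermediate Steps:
X(u) = (3 + u)/(2*u) (X(u) = (3 + u)/((2*u)) = (3 + u)*(1/(2*u)) = (3 + u)/(2*u))
R(x) = 2*x (R(x) = 1*x + x = x + x = 2*x)
(R(4)*(-18))*X(-5) = ((2*4)*(-18))*((½)*(3 - 5)/(-5)) = (8*(-18))*((½)*(-⅕)*(-2)) = -144*⅕ = -144/5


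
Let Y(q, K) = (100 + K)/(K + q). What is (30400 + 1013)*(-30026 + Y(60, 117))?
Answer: -55646925335/59 ≈ -9.4317e+8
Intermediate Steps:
Y(q, K) = (100 + K)/(K + q)
(30400 + 1013)*(-30026 + Y(60, 117)) = (30400 + 1013)*(-30026 + (100 + 117)/(117 + 60)) = 31413*(-30026 + 217/177) = 31413*(-5314385/177) = -55646925335/59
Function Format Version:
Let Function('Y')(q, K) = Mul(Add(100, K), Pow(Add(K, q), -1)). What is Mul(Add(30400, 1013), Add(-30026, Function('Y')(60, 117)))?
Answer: Rational(-55646925335, 59) ≈ -9.4317e+8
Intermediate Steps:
Function('Y')(q, K) = Mul(Pow(Add(K, q), -1), Add(100, K))
Mul(Add(30400, 1013), Add(-30026, Function('Y')(60, 117))) = Mul(Add(30400, 1013), Add(-30026, Mul(Pow(Add(117, 60), -1), Add(100, 117)))) = Mul(31413, Add(-30026, Mul(Pow(177, -1), 217))) = Mul(31413, Add(-30026, Mul(Rational(1, 177), 217))) = Mul(31413, Add(-30026, Rational(217, 177))) = Mul(31413, Rational(-5314385, 177)) = Rational(-55646925335, 59)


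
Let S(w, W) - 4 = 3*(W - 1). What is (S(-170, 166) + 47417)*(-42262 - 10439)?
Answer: -2525221116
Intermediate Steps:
S(w, W) = 1 + 3*W (S(w, W) = 4 + 3*(W - 1) = 4 + 3*(-1 + W) = 4 + (-3 + 3*W) = 1 + 3*W)
(S(-170, 166) + 47417)*(-42262 - 10439) = ((1 + 3*166) + 47417)*(-42262 - 10439) = ((1 + 498) + 47417)*(-52701) = (499 + 47417)*(-52701) = 47916*(-52701) = -2525221116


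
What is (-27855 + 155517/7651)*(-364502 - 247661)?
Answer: 130368122839344/7651 ≈ 1.7039e+10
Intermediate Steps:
(-27855 + 155517/7651)*(-364502 - 247661) = (-27855 + 155517*(1/7651))*(-612163) = (-27855 + 155517/7651)*(-612163) = -212963088/7651*(-612163) = 130368122839344/7651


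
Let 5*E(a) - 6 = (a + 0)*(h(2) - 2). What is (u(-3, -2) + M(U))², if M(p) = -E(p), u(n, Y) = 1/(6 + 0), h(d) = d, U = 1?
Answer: 961/900 ≈ 1.0678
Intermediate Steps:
u(n, Y) = ⅙ (u(n, Y) = 1/6 = ⅙)
E(a) = 6/5 (E(a) = 6/5 + ((a + 0)*(2 - 2))/5 = 6/5 + (a*0)/5 = 6/5 + (⅕)*0 = 6/5 + 0 = 6/5)
M(p) = -6/5 (M(p) = -1*6/5 = -6/5)
(u(-3, -2) + M(U))² = (⅙ - 6/5)² = (-31/30)² = 961/900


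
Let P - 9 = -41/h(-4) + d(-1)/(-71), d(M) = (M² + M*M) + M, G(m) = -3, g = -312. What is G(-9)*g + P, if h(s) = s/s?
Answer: 64183/71 ≈ 903.99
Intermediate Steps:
d(M) = M + 2*M² (d(M) = (M² + M²) + M = 2*M² + M = M + 2*M²)
h(s) = 1
P = -2273/71 (P = 9 + (-41/1 - (1 + 2*(-1))/(-71)) = 9 + (-41*1 - (1 - 2)*(-1/71)) = 9 + (-41 - 1*(-1)*(-1/71)) = 9 + (-41 + 1*(-1/71)) = 9 + (-41 - 1/71) = 9 - 2912/71 = -2273/71 ≈ -32.014)
G(-9)*g + P = -3*(-312) - 2273/71 = 936 - 2273/71 = 64183/71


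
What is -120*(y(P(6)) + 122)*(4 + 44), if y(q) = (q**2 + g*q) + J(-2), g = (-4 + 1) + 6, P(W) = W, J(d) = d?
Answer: -1002240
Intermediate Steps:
g = 3 (g = -3 + 6 = 3)
y(q) = -2 + q**2 + 3*q (y(q) = (q**2 + 3*q) - 2 = -2 + q**2 + 3*q)
-120*(y(P(6)) + 122)*(4 + 44) = -120*((-2 + 6**2 + 3*6) + 122)*(4 + 44) = -120*((-2 + 36 + 18) + 122)*48 = -120*(52 + 122)*48 = -20880*48 = -120*8352 = -1002240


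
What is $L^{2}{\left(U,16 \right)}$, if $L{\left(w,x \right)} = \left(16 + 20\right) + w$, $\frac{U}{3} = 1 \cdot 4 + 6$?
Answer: $4356$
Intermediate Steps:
$U = 30$ ($U = 3 \left(1 \cdot 4 + 6\right) = 3 \left(4 + 6\right) = 3 \cdot 10 = 30$)
$L{\left(w,x \right)} = 36 + w$
$L^{2}{\left(U,16 \right)} = \left(36 + 30\right)^{2} = 66^{2} = 4356$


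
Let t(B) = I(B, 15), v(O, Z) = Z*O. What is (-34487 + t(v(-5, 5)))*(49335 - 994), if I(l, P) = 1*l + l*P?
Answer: -1686472467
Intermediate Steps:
v(O, Z) = O*Z
I(l, P) = l + P*l
t(B) = 16*B (t(B) = B*(1 + 15) = B*16 = 16*B)
(-34487 + t(v(-5, 5)))*(49335 - 994) = (-34487 + 16*(-5*5))*(49335 - 994) = (-34487 + 16*(-25))*48341 = (-34487 - 400)*48341 = -34887*48341 = -1686472467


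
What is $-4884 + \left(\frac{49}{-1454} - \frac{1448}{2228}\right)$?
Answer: $- \frac{3955997793}{809878} \approx -4884.7$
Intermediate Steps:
$-4884 + \left(\frac{49}{-1454} - \frac{1448}{2228}\right) = -4884 + \left(49 \left(- \frac{1}{1454}\right) - \frac{362}{557}\right) = -4884 - \frac{553641}{809878} = - \frac{3955997793}{809878}$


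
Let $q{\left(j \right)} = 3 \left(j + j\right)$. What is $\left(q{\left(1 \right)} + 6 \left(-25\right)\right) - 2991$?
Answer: $-3135$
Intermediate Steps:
$q{\left(j \right)} = 6 j$ ($q{\left(j \right)} = 3 \cdot 2 j = 6 j$)
$\left(q{\left(1 \right)} + 6 \left(-25\right)\right) - 2991 = \left(6 \cdot 1 + 6 \left(-25\right)\right) - 2991 = \left(6 - 150\right) - 2991 = -144 - 2991 = -3135$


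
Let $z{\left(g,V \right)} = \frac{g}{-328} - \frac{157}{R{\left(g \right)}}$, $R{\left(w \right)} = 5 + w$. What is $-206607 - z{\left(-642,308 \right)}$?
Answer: $- \frac{21584050301}{104468} \approx -2.0661 \cdot 10^{5}$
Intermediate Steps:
$z{\left(g,V \right)} = - \frac{157}{5 + g} - \frac{g}{328}$ ($z{\left(g,V \right)} = \frac{g}{-328} - \frac{157}{5 + g} = g \left(- \frac{1}{328}\right) - \frac{157}{5 + g} = - \frac{g}{328} - \frac{157}{5 + g} = - \frac{157}{5 + g} - \frac{g}{328}$)
$-206607 - z{\left(-642,308 \right)} = -206607 - \frac{-51496 - - 642 \left(5 - 642\right)}{328 \left(5 - 642\right)} = -206607 - \frac{-51496 - \left(-642\right) \left(-637\right)}{328 \left(-637\right)} = -206607 - \frac{1}{328} \left(- \frac{1}{637}\right) \left(-51496 - 408954\right) = -206607 - \frac{1}{328} \left(- \frac{1}{637}\right) \left(-460450\right) = -206607 - \frac{230225}{104468} = - \frac{21584050301}{104468}$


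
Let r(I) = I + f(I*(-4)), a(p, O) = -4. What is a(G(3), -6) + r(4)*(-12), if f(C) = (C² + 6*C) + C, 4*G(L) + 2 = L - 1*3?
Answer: -1780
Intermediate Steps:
G(L) = -5/4 + L/4 (G(L) = -½ + (L - 1*3)/4 = -½ + (L - 3)/4 = -½ + (-3 + L)/4 = -½ + (-¾ + L/4) = -5/4 + L/4)
f(C) = C² + 7*C
r(I) = I - 4*I*(7 - 4*I) (r(I) = I + (I*(-4))*(7 + I*(-4)) = I + (-4*I)*(7 - 4*I) = I - 4*I*(7 - 4*I))
a(G(3), -6) + r(4)*(-12) = -4 + (4*(-27 + 16*4))*(-12) = -4 + (4*(-27 + 64))*(-12) = -4 + (4*37)*(-12) = -4 + 148*(-12) = -4 - 1776 = -1780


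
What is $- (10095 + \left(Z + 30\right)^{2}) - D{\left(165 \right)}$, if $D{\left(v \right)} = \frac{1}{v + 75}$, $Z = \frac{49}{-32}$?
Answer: $- \frac{167508079}{15360} \approx -10905.0$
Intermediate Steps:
$Z = - \frac{49}{32}$ ($Z = 49 \left(- \frac{1}{32}\right) = - \frac{49}{32} \approx -1.5313$)
$D{\left(v \right)} = \frac{1}{75 + v}$
$- (10095 + \left(Z + 30\right)^{2}) - D{\left(165 \right)} = - (10095 + \left(- \frac{49}{32} + 30\right)^{2}) - \frac{1}{75 + 165} = - (10095 + \left(\frac{911}{32}\right)^{2}) - \frac{1}{240} = - (10095 + \frac{829921}{1024}) - \frac{1}{240} = \left(-1\right) \frac{11167201}{1024} - \frac{1}{240} = - \frac{11167201}{1024} - \frac{1}{240} = - \frac{167508079}{15360}$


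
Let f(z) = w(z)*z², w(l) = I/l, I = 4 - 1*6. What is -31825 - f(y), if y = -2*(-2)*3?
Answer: -31801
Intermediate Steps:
I = -2 (I = 4 - 6 = -2)
y = 12 (y = 4*3 = 12)
w(l) = -2/l
f(z) = -2*z (f(z) = (-2/z)*z² = -2*z)
-31825 - f(y) = -31825 - (-2)*12 = -31825 - 1*(-24) = -31825 + 24 = -31801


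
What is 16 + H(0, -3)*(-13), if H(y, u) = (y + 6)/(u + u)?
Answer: 29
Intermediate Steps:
H(y, u) = (6 + y)/(2*u) (H(y, u) = (6 + y)/((2*u)) = (6 + y)*(1/(2*u)) = (6 + y)/(2*u))
16 + H(0, -3)*(-13) = 16 + ((½)*(6 + 0)/(-3))*(-13) = 16 + ((½)*(-⅓)*6)*(-13) = 16 - 1*(-13) = 16 + 13 = 29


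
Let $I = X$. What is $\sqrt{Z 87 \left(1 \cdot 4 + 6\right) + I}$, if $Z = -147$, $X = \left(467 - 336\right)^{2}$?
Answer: $i \sqrt{110729} \approx 332.76 i$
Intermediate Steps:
$X = 17161$ ($X = 131^{2} = 17161$)
$I = 17161$
$\sqrt{Z 87 \left(1 \cdot 4 + 6\right) + I} = \sqrt{\left(-147\right) 87 \left(1 \cdot 4 + 6\right) + 17161} = \sqrt{- 12789 \left(4 + 6\right) + 17161} = \sqrt{\left(-12789\right) 10 + 17161} = \sqrt{-127890 + 17161} = \sqrt{-110729} = i \sqrt{110729}$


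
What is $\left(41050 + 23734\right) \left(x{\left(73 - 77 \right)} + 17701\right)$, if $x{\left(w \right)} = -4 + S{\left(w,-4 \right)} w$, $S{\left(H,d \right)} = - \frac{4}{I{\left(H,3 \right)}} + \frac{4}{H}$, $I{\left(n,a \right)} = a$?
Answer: $\frac{3441261296}{3} \approx 1.1471 \cdot 10^{9}$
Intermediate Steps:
$S{\left(H,d \right)} = - \frac{4}{3} + \frac{4}{H}$
$x{\left(w \right)} = -4 + w \left(- \frac{4}{3} + \frac{4}{w}\right)$ ($x{\left(w \right)} = -4 + \left(- \frac{4}{3} + \frac{4}{w}\right) w = -4 + w \left(- \frac{4}{3} + \frac{4}{w}\right)$)
$\left(41050 + 23734\right) \left(x{\left(73 - 77 \right)} + 17701\right) = \left(41050 + 23734\right) \left(- \frac{4 \left(73 - 77\right)}{3} + 17701\right) = 64784 \left(\left(- \frac{4}{3}\right) \left(-4\right) + 17701\right) = 64784 \left(\frac{16}{3} + 17701\right) = 64784 \cdot \frac{53119}{3} = \frac{3441261296}{3}$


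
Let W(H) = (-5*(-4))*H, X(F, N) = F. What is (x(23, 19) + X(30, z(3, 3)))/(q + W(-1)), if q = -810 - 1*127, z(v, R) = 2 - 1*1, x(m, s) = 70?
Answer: -100/957 ≈ -0.10449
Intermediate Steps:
z(v, R) = 1 (z(v, R) = 2 - 1 = 1)
q = -937 (q = -810 - 127 = -937)
W(H) = 20*H
(x(23, 19) + X(30, z(3, 3)))/(q + W(-1)) = (70 + 30)/(-937 + 20*(-1)) = 100/(-937 - 20) = 100/(-957) = 100*(-1/957) = -100/957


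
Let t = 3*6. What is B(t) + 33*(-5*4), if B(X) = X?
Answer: -642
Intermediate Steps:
t = 18
B(t) + 33*(-5*4) = 18 + 33*(-5*4) = 18 + 33*(-20) = 18 - 660 = -642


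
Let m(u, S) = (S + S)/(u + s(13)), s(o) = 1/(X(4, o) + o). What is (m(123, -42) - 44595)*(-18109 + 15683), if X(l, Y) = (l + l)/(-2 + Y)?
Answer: 251323339233/2323 ≈ 1.0819e+8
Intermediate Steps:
X(l, Y) = 2*l/(-2 + Y) (X(l, Y) = (2*l)/(-2 + Y) = 2*l/(-2 + Y))
s(o) = 1/(o + 8/(-2 + o)) (s(o) = 1/(2*4/(-2 + o) + o) = 1/(8/(-2 + o) + o) = 1/(o + 8/(-2 + o)))
m(u, S) = 2*S/(11/151 + u) (m(u, S) = (S + S)/(u + (-2 + 13)/(8 + 13*(-2 + 13))) = (2*S)/(u + 11/(8 + 13*11)) = (2*S)/(u + 11/(8 + 143)) = (2*S)/(u + 11/151) = (2*S)/(11/151 + u) = 2*S/(11/151 + u))
(m(123, -42) - 44595)*(-18109 + 15683) = (302*(-42)/(11 + 151*123) - 44595)*(-18109 + 15683) = (302*(-42)/(11 + 18573) - 44595)*(-2426) = (302*(-42)/18584 - 44595)*(-2426) = (302*(-42)*(1/18584) - 44595)*(-2426) = (-3171/4646 - 44595)*(-2426) = -207191541/4646*(-2426) = 251323339233/2323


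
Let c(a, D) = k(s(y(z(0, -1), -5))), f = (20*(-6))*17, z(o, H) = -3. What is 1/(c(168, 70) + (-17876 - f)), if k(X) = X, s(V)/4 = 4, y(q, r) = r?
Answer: -1/15820 ≈ -6.3211e-5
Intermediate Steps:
s(V) = 16 (s(V) = 4*4 = 16)
f = -2040 (f = -120*17 = -2040)
c(a, D) = 16
1/(c(168, 70) + (-17876 - f)) = 1/(16 + (-17876 - 1*(-2040))) = 1/(16 + (-17876 + 2040)) = 1/(16 - 15836) = 1/(-15820) = -1/15820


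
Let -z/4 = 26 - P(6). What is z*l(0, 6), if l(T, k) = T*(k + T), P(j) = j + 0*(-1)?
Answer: 0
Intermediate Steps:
P(j) = j (P(j) = j + 0 = j)
l(T, k) = T*(T + k)
z = -80 (z = -4*(26 - 1*6) = -4*(26 - 6) = -4*20 = -80)
z*l(0, 6) = -0*(0 + 6) = -0*6 = -80*0 = 0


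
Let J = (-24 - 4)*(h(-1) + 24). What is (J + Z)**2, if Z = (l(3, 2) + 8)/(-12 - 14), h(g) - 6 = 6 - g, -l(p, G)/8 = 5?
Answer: 180956304/169 ≈ 1.0707e+6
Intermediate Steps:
l(p, G) = -40 (l(p, G) = -8*5 = -40)
h(g) = 12 - g (h(g) = 6 + (6 - g) = 12 - g)
J = -1036 (J = (-24 - 4)*((12 - 1*(-1)) + 24) = -28*((12 + 1) + 24) = -28*(13 + 24) = -28*37 = -1036)
Z = 16/13 (Z = (-40 + 8)/(-12 - 14) = -32/(-26) = -32*(-1/26) = 16/13 ≈ 1.2308)
(J + Z)**2 = (-1036 + 16/13)**2 = (-13452/13)**2 = 180956304/169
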